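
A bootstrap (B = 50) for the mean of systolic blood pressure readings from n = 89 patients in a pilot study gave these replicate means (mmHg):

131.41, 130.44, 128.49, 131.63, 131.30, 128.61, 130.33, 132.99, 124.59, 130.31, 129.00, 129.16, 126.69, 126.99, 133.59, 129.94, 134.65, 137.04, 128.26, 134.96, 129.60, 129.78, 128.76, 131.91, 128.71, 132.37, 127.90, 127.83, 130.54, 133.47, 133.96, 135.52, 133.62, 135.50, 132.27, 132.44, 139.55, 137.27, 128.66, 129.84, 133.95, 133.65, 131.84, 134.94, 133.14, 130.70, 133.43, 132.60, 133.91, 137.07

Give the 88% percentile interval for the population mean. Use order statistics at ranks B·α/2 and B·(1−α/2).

(126.99, 137.04)

Sorted replicates: 124.59, 126.69, 126.99, 127.83, 127.90, 128.26, 128.49, 128.61, 128.66, 128.71, 128.76, 129.00, 129.16, 129.60, 129.78, 129.84, 129.94, 130.31, 130.33, 130.44, 130.54, 130.70, 131.30, 131.41, 131.63, 131.84, 131.91, 132.27, 132.37, 132.44, 132.60, 132.99, 133.14, 133.43, 133.47, 133.59, 133.62, 133.65, 133.91, 133.95, 133.96, 134.65, 134.94, 134.96, 135.50, 135.52, 137.04, 137.07, 137.27, 139.55
α = 0.12; lower rank = 50 × 0.060 = 3; upper rank = 50 × 0.940 = 47.
The 3rd smallest replicate is 126.99; the 47th is 137.04.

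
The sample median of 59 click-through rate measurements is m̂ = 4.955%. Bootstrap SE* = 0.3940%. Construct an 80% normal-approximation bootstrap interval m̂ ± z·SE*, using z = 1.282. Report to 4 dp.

Margin = 1.282 × 0.3940 = 0.50511
Interval: 4.955 ± 0.50511

(4.4499, 5.4601)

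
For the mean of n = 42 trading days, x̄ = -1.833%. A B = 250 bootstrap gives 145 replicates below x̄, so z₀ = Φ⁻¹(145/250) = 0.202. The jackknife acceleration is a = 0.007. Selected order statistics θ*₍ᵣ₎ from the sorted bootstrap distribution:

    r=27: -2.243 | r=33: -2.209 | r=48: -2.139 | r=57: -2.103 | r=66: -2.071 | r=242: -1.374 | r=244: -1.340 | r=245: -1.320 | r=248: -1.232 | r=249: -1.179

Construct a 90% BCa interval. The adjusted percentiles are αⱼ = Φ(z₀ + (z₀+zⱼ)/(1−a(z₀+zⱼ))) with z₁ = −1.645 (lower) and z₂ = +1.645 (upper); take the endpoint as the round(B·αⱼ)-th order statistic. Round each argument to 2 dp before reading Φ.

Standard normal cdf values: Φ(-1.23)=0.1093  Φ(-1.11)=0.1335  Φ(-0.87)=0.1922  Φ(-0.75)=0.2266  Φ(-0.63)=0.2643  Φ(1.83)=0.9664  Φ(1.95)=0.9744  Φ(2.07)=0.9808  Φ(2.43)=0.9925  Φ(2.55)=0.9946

Lower: z₀ + z₁ = 0.202 + (-1.645) = -1.443; 1 − a(z₀+z₁) = 1 − (0.007)(-1.443) = 1.0101; argument = 0.202 + (-1.443)/1.0101 = -1.2266 → -1.23.
α₁ = Φ(-1.23) = 0.1093; rank = round(250 × 0.1093) = 27; θ*₍27₎ = -2.243.
Upper: z₀ + z₂ = 1.847; 1 − a(z₀+z₂) = 0.9871; argument = 2.0732 → 2.07; α₂ = 0.9808; rank = 245; θ*₍245₎ = -1.320.

(-2.243, -1.320)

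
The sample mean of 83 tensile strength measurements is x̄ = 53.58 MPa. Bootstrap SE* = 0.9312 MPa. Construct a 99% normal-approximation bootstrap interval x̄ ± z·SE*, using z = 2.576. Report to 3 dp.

Margin = 2.576 × 0.9312 = 2.3988
Interval: 53.58 ± 2.3988

(51.181, 55.979)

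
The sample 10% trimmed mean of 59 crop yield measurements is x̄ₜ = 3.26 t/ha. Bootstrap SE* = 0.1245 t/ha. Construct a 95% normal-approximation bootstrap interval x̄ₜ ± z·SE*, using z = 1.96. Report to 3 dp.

(3.016, 3.504)

Margin = 1.96 × 0.1245 = 0.2440
Interval: 3.26 ± 0.2440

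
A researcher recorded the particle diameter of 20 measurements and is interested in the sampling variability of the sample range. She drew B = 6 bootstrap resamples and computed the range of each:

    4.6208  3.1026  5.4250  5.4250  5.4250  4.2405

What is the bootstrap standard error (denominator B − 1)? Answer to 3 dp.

SE* = 0.932

Bootstrap SE is the standard deviation of the 6 replicate ranges.
Mean of replicates: (4.6208 + 3.1026 + 5.4250 + 5.4250 + 5.4250 + 4.2405) / 6 = 28.23890 / 6 = 4.70648
Sum of squared deviations: (−0.08568)² + (−1.60388)² + (+0.71852)² + (+0.71852)² + (+0.71852)² + (−0.46598)² = 4.34572
Variance = 4.34572 / 5 = 0.86914
SE* = √0.86914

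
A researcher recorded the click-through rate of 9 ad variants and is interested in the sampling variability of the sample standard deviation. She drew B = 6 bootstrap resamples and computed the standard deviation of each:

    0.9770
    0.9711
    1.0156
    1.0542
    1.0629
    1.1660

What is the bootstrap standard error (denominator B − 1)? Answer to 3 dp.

SE* = 0.072

Bootstrap SE is the standard deviation of the 6 replicate standard deviations.
Mean of replicates: (0.9770 + 0.9711 + 1.0156 + 1.0542 + 1.0629 + 1.1660) / 6 = 6.24680 / 6 = 1.04113
Sum of squared deviations: (−0.06413)² + (−0.07003)² + (−0.02553)² + (+0.01307)² + (+0.02177)² + (+0.12487)² = 0.02591
Variance = 0.02591 / 5 = 0.00518
SE* = √0.00518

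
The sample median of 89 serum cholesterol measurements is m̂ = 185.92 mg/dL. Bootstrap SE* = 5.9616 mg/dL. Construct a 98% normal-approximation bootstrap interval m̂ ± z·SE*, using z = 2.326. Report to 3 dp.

(172.053, 199.787)

Margin = 2.326 × 5.9616 = 13.8667
Interval: 185.92 ± 13.8667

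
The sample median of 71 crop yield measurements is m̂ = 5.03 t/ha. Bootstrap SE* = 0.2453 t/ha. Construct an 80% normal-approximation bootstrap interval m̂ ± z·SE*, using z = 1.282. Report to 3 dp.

(4.716, 5.344)

Margin = 1.282 × 0.2453 = 0.3145
Interval: 5.03 ± 0.3145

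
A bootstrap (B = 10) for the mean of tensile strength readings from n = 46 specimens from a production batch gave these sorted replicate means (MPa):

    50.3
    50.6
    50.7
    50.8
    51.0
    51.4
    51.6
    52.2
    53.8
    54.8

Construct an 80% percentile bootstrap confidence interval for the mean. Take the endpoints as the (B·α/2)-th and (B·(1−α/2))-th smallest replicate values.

(50.3, 53.8)

α = 0.20; lower rank = 10 × 0.100 = 1; upper rank = 10 × 0.900 = 9.
The 1st smallest replicate is 50.3; the 9th is 53.8.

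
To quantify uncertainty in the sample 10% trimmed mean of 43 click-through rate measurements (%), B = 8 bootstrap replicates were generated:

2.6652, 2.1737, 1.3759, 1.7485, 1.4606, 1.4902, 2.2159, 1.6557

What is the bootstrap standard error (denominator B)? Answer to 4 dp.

Bootstrap SE is the standard deviation of the 8 replicate 10% trimmed means.
Mean of replicates: (2.6652 + 2.1737 + 1.3759 + 1.7485 + 1.4606 + 1.4902 + 2.2159 + 1.6557) / 8 = 14.78570 / 8 = 1.84821
Sum of squared deviations: (+0.81699)² + (+0.32549)² + (−0.47231)² + (−0.09971)² + (−0.38761)² + (−0.35801)² + (+0.36769)² + (−0.19251)² = 1.45710
Variance = 1.45710 / 8 = 0.18214
SE* = √0.18214

SE* = 0.4268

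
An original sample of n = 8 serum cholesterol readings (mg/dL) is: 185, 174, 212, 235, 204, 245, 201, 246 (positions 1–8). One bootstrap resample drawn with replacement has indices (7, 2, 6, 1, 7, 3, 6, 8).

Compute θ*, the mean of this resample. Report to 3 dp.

θ* = 213.625

Resample values: 201, 174, 245, 185, 201, 212, 245, 246.
Mean = (201 + 174 + 245 + 185 + 201 + 212 + 245 + 246) / 8 = 1709.0 / 8 = 213.625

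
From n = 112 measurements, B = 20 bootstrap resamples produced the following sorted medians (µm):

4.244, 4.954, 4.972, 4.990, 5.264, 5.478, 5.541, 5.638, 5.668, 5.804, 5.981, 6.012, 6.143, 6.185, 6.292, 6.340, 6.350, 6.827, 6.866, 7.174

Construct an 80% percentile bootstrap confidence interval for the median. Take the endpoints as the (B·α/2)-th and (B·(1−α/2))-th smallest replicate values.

(4.954, 6.827)

α = 0.20; lower rank = 20 × 0.100 = 2; upper rank = 20 × 0.900 = 18.
The 2nd smallest replicate is 4.954; the 18th is 6.827.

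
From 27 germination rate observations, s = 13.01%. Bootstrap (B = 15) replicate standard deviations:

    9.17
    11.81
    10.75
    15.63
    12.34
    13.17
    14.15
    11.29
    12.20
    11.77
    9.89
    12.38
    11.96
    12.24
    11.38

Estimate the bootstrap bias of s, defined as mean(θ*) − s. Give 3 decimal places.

mean(θ*) = (9.17 + 11.81 + 10.75 + 15.63 + 12.34 + 13.17 + 14.15 + 11.29 + 12.20 + 11.77 + 9.89 + 12.38 + 11.96 + 12.24 + 11.38) / 15 = 12.0087
bias = 12.0087 − 13.01

bias = −1.001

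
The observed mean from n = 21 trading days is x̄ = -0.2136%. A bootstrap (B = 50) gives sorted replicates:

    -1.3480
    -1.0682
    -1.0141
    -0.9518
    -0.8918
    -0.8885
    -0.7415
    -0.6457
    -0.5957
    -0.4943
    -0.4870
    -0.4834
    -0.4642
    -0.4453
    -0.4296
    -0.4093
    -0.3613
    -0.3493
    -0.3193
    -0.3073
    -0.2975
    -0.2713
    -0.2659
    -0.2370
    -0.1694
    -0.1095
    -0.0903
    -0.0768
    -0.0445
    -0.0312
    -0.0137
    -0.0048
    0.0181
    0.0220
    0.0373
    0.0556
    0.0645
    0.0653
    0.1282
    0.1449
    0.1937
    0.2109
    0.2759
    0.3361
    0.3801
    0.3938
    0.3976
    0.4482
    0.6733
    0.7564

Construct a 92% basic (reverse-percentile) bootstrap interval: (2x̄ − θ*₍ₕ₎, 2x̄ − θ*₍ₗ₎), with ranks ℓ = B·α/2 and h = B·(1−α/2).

Percentile endpoints at ranks 2 and 48: θ*₍2₎ = -1.0682, θ*₍48₎ = 0.4482.
Basic interval reflects these around x̄:
  lower = 2 × -0.2136 − 0.4482 = -0.8754
  upper = 2 × -0.2136 − -1.0682 = 0.6410

(-0.8754, 0.6410)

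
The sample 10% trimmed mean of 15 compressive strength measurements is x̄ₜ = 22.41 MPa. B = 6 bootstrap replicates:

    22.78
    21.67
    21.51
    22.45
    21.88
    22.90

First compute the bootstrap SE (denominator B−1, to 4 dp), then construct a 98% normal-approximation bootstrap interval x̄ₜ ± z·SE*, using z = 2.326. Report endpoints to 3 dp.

(21.035, 23.785)

Mean of replicates = 22.1983; sum of squared deviations = 1.7483; SE* = √(1.7483/5) = 0.5913
Margin = 2.326 × 0.5913 = 1.3754
Interval: 22.41 ± 1.3754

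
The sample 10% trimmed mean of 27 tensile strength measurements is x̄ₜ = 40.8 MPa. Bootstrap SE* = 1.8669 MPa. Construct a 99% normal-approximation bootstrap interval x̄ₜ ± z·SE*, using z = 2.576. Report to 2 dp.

(35.99, 45.61)

Margin = 2.576 × 1.8669 = 4.809
Interval: 40.8 ± 4.809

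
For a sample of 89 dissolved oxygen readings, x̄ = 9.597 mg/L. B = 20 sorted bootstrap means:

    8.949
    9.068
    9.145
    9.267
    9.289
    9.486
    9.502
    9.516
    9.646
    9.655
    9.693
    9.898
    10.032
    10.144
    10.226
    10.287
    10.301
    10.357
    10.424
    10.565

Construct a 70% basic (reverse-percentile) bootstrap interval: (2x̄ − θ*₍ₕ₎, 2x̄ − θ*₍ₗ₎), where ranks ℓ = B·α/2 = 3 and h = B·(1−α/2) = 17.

Percentile endpoints at ranks 3 and 17: θ*₍3₎ = 9.145, θ*₍17₎ = 10.301.
Basic interval reflects these around x̄:
  lower = 2 × 9.597 − 10.301 = 8.893
  upper = 2 × 9.597 − 9.145 = 10.049

(8.893, 10.049)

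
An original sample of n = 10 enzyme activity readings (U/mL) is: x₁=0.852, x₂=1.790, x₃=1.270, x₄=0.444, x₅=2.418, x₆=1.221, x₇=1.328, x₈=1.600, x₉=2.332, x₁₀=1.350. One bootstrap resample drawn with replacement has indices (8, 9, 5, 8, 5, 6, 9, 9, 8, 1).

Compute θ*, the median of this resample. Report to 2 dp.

Resample values: 1.600, 2.332, 2.418, 1.600, 2.418, 1.221, 2.332, 2.332, 1.600, 0.852.
Sorted: 0.852, 1.221, 1.600, 1.600, 1.600, 2.332, 2.332, 2.332, 2.418, 2.418
Median = average of the two middle values = 1.97

θ* = 1.97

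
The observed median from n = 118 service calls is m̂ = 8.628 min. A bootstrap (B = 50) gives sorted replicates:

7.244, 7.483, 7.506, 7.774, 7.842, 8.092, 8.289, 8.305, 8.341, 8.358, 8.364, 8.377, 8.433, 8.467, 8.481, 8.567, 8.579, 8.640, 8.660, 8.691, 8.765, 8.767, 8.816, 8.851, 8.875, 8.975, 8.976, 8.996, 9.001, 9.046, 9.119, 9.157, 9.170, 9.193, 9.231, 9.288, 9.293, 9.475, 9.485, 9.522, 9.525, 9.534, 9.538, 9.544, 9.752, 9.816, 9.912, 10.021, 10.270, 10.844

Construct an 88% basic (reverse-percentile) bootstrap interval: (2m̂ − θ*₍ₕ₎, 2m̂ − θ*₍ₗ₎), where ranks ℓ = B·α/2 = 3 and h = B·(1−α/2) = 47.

(7.344, 9.750)

Percentile endpoints at ranks 3 and 47: θ*₍3₎ = 7.506, θ*₍47₎ = 9.912.
Basic interval reflects these around m̂:
  lower = 2 × 8.628 − 9.912 = 7.344
  upper = 2 × 8.628 − 7.506 = 9.750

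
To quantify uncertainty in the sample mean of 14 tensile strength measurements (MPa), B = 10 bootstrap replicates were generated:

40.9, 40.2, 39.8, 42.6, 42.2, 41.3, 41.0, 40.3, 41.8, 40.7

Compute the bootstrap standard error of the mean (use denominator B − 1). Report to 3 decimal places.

SE* = 0.903

Bootstrap SE is the standard deviation of the 10 replicate means.
Mean of replicates: (40.9 + 40.2 + 39.8 + 42.6 + 42.2 + 41.3 + 41.0 + 40.3 + 41.8 + 40.7) / 10 = 410.8000 / 10 = 41.0800
Sum of squared deviations: (−0.1800)² + (−0.8800)² + (−1.2800)² + (+1.5200)² + (+1.1200)² + (+0.2200)² + (−0.0800)² + (−0.7800)² + (+0.7200)² + (−0.3800)² = 7.3360
Variance = 7.3360 / 9 = 0.8151
SE* = √0.8151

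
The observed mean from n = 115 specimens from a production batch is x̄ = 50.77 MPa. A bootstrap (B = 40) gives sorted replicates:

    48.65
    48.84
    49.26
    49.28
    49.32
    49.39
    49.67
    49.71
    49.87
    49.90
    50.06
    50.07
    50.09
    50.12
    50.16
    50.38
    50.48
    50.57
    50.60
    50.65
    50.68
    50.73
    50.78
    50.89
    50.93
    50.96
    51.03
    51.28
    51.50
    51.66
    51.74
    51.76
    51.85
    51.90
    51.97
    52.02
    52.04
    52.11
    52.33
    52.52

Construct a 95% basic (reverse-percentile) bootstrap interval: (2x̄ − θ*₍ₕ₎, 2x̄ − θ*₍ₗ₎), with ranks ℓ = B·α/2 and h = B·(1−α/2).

(49.21, 52.89)

Percentile endpoints at ranks 1 and 39: θ*₍1₎ = 48.65, θ*₍39₎ = 52.33.
Basic interval reflects these around x̄:
  lower = 2 × 50.77 − 52.33 = 49.21
  upper = 2 × 50.77 − 48.65 = 52.89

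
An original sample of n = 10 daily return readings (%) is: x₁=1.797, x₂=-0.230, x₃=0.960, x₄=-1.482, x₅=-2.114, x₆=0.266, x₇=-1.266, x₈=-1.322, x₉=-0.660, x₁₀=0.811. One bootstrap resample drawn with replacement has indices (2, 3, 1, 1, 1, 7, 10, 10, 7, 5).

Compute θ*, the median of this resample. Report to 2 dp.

Resample values: -0.230, 0.960, 1.797, 1.797, 1.797, -1.266, 0.811, 0.811, -1.266, -2.114.
Sorted: -2.114, -1.266, -1.266, -0.230, 0.811, 0.811, 0.960, 1.797, 1.797, 1.797
Median = average of the two middle values = 0.81

θ* = 0.81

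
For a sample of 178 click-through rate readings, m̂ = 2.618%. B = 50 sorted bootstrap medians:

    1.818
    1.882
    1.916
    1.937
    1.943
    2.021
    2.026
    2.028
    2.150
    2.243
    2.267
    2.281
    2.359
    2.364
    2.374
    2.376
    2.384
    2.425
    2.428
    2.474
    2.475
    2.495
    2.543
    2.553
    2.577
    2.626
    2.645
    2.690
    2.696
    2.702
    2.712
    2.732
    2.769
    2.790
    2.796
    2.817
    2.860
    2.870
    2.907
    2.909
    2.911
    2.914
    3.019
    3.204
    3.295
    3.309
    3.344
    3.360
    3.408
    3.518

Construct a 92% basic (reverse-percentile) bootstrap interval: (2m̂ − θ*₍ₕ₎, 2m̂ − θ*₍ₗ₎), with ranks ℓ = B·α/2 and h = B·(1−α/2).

(1.876, 3.354)

Percentile endpoints at ranks 2 and 48: θ*₍2₎ = 1.882, θ*₍48₎ = 3.360.
Basic interval reflects these around m̂:
  lower = 2 × 2.618 − 3.360 = 1.876
  upper = 2 × 2.618 − 1.882 = 3.354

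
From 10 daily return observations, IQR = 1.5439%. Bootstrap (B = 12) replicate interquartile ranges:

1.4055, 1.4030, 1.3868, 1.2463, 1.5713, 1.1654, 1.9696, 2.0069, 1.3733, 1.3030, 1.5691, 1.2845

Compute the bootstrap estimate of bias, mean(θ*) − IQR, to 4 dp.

mean(θ*) = (1.4055 + 1.4030 + 1.3868 + 1.2463 + 1.5713 + 1.1654 + 1.9696 + 2.0069 + 1.3733 + 1.3030 + 1.5691 + 1.2845) / 12 = 1.47372
bias = 1.47372 − 1.5439

bias = −0.0702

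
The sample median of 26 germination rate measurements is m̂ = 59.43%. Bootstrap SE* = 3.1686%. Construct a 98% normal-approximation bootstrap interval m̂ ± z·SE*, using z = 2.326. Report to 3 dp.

Margin = 2.326 × 3.1686 = 7.3702
Interval: 59.43 ± 7.3702

(52.060, 66.800)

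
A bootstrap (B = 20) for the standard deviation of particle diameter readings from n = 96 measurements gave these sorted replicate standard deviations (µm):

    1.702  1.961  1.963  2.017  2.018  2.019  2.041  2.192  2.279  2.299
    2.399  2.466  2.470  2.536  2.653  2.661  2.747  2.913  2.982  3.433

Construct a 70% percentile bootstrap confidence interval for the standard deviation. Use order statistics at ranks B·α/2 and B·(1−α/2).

α = 0.30; lower rank = 20 × 0.150 = 3; upper rank = 20 × 0.850 = 17.
The 3rd smallest replicate is 1.963; the 17th is 2.747.

(1.963, 2.747)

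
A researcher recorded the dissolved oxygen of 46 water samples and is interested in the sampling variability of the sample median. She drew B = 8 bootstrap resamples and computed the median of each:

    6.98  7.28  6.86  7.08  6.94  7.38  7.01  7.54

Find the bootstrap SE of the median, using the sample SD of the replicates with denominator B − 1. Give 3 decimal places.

Bootstrap SE is the standard deviation of the 8 replicate medians.
Mean of replicates: (6.98 + 7.28 + 6.86 + 7.08 + 6.94 + 7.38 + 7.01 + 7.54) / 8 = 57.0700 / 8 = 7.1338
Sum of squared deviations: (−0.1537)² + (+0.1463)² + (−0.2737)² + (−0.0537)² + (−0.1937)² + (+0.2462)² + (−0.1238)² + (+0.4062)² = 0.4014
Variance = 0.4014 / 7 = 0.0573
SE* = √0.0573

SE* = 0.239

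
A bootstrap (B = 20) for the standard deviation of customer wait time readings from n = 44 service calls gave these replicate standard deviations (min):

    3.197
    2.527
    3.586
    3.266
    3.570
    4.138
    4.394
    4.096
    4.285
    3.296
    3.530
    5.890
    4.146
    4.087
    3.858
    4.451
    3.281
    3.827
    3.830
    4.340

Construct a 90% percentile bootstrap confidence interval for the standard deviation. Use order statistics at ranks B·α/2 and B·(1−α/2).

(2.527, 4.451)

Sorted replicates: 2.527, 3.197, 3.266, 3.281, 3.296, 3.530, 3.570, 3.586, 3.827, 3.830, 3.858, 4.087, 4.096, 4.138, 4.146, 4.285, 4.340, 4.394, 4.451, 5.890
α = 0.10; lower rank = 20 × 0.050 = 1; upper rank = 20 × 0.950 = 19.
The 1st smallest replicate is 2.527; the 19th is 4.451.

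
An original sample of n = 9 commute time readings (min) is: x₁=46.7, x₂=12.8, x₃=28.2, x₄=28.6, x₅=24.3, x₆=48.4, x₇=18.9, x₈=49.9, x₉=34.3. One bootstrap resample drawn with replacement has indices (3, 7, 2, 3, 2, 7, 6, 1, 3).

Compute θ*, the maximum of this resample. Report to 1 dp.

Resample values: 28.2, 18.9, 12.8, 28.2, 12.8, 18.9, 48.4, 46.7, 28.2.
Maximum = 48.4

θ* = 48.4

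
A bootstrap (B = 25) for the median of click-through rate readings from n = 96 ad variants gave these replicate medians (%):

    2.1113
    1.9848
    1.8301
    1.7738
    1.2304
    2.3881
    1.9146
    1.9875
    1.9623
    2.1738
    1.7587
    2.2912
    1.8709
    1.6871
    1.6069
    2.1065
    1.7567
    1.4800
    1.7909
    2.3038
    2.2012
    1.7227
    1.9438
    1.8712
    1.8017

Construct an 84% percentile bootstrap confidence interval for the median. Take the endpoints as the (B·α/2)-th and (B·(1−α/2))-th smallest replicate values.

Sorted replicates: 1.2304, 1.4800, 1.6069, 1.6871, 1.7227, 1.7567, 1.7587, 1.7738, 1.7909, 1.8017, 1.8301, 1.8709, 1.8712, 1.9146, 1.9438, 1.9623, 1.9848, 1.9875, 2.1065, 2.1113, 2.1738, 2.2012, 2.2912, 2.3038, 2.3881
α = 0.16; lower rank = 25 × 0.080 = 2; upper rank = 25 × 0.920 = 23.
The 2nd smallest replicate is 1.4800; the 23rd is 2.2912.

(1.4800, 2.2912)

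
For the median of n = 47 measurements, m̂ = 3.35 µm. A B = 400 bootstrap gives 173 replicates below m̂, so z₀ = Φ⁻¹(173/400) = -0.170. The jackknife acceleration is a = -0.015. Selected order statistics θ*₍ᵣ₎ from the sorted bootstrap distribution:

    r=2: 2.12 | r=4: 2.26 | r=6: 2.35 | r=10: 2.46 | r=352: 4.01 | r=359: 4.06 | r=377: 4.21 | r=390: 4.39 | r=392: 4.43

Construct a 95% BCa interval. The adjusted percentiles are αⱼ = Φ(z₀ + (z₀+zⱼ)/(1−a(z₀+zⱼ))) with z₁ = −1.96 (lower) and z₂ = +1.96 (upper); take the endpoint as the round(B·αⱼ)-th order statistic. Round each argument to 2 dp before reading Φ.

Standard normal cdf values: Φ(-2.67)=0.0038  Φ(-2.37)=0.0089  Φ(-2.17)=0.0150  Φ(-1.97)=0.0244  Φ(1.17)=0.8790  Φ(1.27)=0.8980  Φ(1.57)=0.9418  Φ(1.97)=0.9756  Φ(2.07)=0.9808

Lower: z₀ + z₁ = -0.170 + (-1.960) = -2.130; 1 − a(z₀+z₁) = 1 − (-0.015)(-2.130) = 0.9680; argument = -0.170 + (-2.130)/0.9680 = -2.3703 → -2.37.
α₁ = Φ(-2.37) = 0.0089; rank = round(400 × 0.0089) = 4; θ*₍4₎ = 2.26.
Upper: z₀ + z₂ = 1.790; 1 − a(z₀+z₂) = 1.0269; argument = 1.5732 → 1.57; α₂ = 0.9418; rank = 377; θ*₍377₎ = 4.21.

(2.26, 4.21)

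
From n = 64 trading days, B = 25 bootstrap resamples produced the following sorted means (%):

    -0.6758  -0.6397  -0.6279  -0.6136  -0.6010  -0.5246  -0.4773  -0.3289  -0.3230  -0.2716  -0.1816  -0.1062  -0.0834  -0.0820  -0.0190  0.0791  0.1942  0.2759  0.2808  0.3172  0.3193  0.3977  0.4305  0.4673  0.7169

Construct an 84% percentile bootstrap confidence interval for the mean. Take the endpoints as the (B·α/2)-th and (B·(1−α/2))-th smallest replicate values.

α = 0.16; lower rank = 25 × 0.080 = 2; upper rank = 25 × 0.920 = 23.
The 2nd smallest replicate is -0.6397; the 23rd is 0.4305.

(-0.6397, 0.4305)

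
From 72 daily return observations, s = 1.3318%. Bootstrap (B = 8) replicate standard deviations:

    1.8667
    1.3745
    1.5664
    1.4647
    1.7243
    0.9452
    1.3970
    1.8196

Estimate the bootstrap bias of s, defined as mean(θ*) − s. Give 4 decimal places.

mean(θ*) = (1.8667 + 1.3745 + 1.5664 + 1.4647 + 1.7243 + 0.9452 + 1.3970 + 1.8196) / 8 = 1.51980
bias = 1.51980 − 1.3318

bias = +0.1880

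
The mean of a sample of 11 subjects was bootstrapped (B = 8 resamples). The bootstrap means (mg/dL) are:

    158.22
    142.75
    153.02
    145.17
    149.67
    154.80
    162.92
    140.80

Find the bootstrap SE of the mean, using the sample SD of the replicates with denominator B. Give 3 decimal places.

Bootstrap SE is the standard deviation of the 8 replicate means.
Mean of replicates: (158.22 + 142.75 + 153.02 + 145.17 + 149.67 + 154.80 + 162.92 + 140.80) / 8 = 1207.3500 / 8 = 150.9187
Sum of squared deviations: (+7.3013)² + (−8.1687)² + (+2.1013)² + (−5.7488)² + (−1.2488)² + (+3.8813)² + (+12.0012)² + (−10.1187)² = 420.5427
Variance = 420.5427 / 8 = 52.5678
SE* = √52.5678

SE* = 7.250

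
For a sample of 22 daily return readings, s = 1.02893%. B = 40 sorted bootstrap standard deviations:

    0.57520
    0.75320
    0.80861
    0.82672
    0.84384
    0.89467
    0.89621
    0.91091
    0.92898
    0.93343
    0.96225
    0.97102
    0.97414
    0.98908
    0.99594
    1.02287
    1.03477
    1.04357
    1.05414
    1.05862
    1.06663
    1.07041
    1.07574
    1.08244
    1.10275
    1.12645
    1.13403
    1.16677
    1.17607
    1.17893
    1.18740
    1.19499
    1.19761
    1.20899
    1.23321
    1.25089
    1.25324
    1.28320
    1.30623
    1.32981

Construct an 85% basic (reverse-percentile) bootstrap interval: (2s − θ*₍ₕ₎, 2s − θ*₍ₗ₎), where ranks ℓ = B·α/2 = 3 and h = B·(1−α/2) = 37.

(0.80462, 1.24925)

Percentile endpoints at ranks 3 and 37: θ*₍3₎ = 0.80861, θ*₍37₎ = 1.25324.
Basic interval reflects these around s:
  lower = 2 × 1.02893 − 1.25324 = 0.80462
  upper = 2 × 1.02893 − 0.80861 = 1.24925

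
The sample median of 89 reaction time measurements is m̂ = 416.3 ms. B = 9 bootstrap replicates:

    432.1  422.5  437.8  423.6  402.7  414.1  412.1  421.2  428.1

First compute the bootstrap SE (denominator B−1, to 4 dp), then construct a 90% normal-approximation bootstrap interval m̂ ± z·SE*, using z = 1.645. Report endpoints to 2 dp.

(398.62, 433.98)

Mean of replicates = 421.5778; sum of squared deviations = 923.6156; SE* = √(923.6156/8) = 10.7449
Margin = 1.645 × 10.7449 = 17.675
Interval: 416.3 ± 17.675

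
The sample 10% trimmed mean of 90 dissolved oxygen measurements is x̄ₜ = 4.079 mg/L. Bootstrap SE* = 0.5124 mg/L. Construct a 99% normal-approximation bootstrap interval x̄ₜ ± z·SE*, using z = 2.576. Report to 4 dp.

Margin = 2.576 × 0.5124 = 1.31994
Interval: 4.079 ± 1.31994

(2.7591, 5.3989)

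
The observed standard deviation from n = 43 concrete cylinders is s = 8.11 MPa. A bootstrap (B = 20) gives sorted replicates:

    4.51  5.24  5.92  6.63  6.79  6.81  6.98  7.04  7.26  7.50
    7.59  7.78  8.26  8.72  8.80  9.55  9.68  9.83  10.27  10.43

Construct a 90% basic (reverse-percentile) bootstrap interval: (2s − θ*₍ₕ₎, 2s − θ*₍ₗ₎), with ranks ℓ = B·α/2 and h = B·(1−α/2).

(5.95, 11.71)

Percentile endpoints at ranks 1 and 19: θ*₍1₎ = 4.51, θ*₍19₎ = 10.27.
Basic interval reflects these around s:
  lower = 2 × 8.11 − 10.27 = 5.95
  upper = 2 × 8.11 − 4.51 = 11.71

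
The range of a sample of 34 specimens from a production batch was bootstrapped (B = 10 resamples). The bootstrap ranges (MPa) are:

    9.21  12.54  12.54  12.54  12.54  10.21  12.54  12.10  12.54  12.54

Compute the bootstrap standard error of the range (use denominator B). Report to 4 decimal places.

Bootstrap SE is the standard deviation of the 10 replicate ranges.
Mean of replicates: (9.21 + 12.54 + 12.54 + 12.54 + 12.54 + 10.21 + 12.54 + 12.10 + 12.54 + 12.54) / 10 = 119.30000 / 10 = 11.93000
Sum of squared deviations: (−2.72000)² + (+0.61000)² + (+0.61000)² + (+0.61000)² + (+0.61000)² + (−1.72000)² + (+0.61000)² + (+0.17000)² + (+0.61000)² + (+0.61000)² = 12.99040
Variance = 12.99040 / 10 = 1.29904
SE* = √1.29904

SE* = 1.1398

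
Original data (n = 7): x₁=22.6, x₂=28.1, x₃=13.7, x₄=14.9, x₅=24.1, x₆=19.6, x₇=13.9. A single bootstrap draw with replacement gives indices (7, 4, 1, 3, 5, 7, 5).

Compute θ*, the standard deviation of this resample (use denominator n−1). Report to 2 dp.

θ* = 5.12

Resample values: 13.9, 14.9, 22.6, 13.7, 24.1, 13.9, 24.1.
Mean = 18.1714; sum of squared deviations = 157.0943
s² = 157.0943 / 6 = 26.1824
s = √26.1824 = 5.12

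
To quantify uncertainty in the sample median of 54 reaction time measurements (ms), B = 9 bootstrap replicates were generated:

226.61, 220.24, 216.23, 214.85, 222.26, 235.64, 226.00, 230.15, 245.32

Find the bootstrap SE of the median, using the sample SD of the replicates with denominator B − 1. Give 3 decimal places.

SE* = 9.679

Bootstrap SE is the standard deviation of the 9 replicate medians.
Mean of replicates: (226.61 + 220.24 + 216.23 + 214.85 + 222.26 + 235.64 + 226.00 + 230.15 + 245.32) / 9 = 2037.3000 / 9 = 226.3667
Sum of squared deviations: (+0.2433)² + (−6.1267)² + (−10.1367)² + (−11.5167)² + (−4.1067)² + (+9.2733)² + (−0.3667)² + (+3.7833)² + (+18.9533)² = 749.5172
Variance = 749.5172 / 8 = 93.6896
SE* = √93.6896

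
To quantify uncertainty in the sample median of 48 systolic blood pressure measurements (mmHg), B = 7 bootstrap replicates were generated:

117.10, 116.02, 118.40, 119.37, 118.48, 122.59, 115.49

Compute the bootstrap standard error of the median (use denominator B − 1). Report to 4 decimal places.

Bootstrap SE is the standard deviation of the 7 replicate medians.
Mean of replicates: (117.10 + 116.02 + 118.40 + 119.37 + 118.48 + 122.59 + 115.49) / 7 = 827.45000 / 7 = 118.20714
Sum of squared deviations: (−1.10714)² + (−2.18714)² + (+0.19286)² + (+1.16286)² + (+0.27286)² + (+4.38286)² + (−2.71714)² = 34.06554
Variance = 34.06554 / 6 = 5.67759
SE* = √5.67759

SE* = 2.3828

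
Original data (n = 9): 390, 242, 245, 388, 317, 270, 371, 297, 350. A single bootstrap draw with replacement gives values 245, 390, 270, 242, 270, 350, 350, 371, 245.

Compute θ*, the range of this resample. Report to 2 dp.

Range = 390 − 242 = 148.00

θ* = 148.00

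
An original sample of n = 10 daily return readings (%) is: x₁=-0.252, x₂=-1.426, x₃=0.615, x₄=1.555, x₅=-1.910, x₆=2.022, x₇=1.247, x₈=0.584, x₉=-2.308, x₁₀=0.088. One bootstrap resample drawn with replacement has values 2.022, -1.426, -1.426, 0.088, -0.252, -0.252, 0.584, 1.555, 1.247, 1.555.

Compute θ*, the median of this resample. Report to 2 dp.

Sorted: -1.426, -1.426, -0.252, -0.252, 0.088, 0.584, 1.247, 1.555, 1.555, 2.022
Median = average of the two middle values = 0.34

θ* = 0.34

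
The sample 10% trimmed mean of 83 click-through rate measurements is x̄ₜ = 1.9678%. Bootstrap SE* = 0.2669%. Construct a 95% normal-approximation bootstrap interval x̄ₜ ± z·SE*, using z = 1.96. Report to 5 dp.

Margin = 1.96 × 0.2669 = 0.523124
Interval: 1.9678 ± 0.523124

(1.44468, 2.49092)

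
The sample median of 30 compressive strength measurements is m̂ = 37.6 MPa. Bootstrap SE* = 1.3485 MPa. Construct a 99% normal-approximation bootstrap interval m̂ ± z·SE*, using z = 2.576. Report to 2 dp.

Margin = 2.576 × 1.3485 = 3.474
Interval: 37.6 ± 3.474

(34.13, 41.07)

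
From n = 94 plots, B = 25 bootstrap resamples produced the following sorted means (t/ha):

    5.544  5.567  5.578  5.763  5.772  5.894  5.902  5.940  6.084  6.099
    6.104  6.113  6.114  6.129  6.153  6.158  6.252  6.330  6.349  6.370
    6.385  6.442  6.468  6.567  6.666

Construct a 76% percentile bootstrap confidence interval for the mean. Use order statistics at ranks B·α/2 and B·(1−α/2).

(5.578, 6.442)

α = 0.24; lower rank = 25 × 0.120 = 3; upper rank = 25 × 0.880 = 22.
The 3rd smallest replicate is 5.578; the 22nd is 6.442.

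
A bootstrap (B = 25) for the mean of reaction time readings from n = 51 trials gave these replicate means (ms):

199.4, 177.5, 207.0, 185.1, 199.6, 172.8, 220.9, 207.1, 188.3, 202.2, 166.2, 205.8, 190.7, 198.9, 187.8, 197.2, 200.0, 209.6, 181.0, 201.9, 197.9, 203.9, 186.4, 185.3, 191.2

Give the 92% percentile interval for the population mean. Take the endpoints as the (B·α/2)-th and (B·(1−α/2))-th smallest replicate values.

(166.2, 209.6)

Sorted replicates: 166.2, 172.8, 177.5, 181.0, 185.1, 185.3, 186.4, 187.8, 188.3, 190.7, 191.2, 197.2, 197.9, 198.9, 199.4, 199.6, 200.0, 201.9, 202.2, 203.9, 205.8, 207.0, 207.1, 209.6, 220.9
α = 0.08; lower rank = 25 × 0.040 = 1; upper rank = 25 × 0.960 = 24.
The 1st smallest replicate is 166.2; the 24th is 209.6.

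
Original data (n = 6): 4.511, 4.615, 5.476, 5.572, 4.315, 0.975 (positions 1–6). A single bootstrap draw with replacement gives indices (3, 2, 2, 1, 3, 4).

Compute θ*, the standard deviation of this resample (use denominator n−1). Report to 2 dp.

Resample values: 5.476, 4.615, 4.615, 4.511, 5.476, 5.572.
Mean = 5.0442; sum of squared deviations = 1.3042
s² = 1.3042 / 5 = 0.2608
s = √0.2608 = 0.51

θ* = 0.51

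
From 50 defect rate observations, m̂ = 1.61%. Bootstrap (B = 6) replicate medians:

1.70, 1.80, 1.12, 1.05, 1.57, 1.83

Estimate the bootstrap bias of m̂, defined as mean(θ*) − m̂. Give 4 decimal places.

bias = −0.0983

mean(θ*) = (1.70 + 1.80 + 1.12 + 1.05 + 1.57 + 1.83) / 6 = 1.51167
bias = 1.51167 − 1.61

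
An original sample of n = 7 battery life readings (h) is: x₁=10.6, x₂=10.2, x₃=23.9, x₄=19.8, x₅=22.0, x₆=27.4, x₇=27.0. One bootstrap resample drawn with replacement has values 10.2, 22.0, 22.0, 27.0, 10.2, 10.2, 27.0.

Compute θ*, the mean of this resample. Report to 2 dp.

Mean = (10.2 + 22.0 + 22.0 + 27.0 + 10.2 + 10.2 + 27.0) / 7 = 128.60 / 7 = 18.37

θ* = 18.37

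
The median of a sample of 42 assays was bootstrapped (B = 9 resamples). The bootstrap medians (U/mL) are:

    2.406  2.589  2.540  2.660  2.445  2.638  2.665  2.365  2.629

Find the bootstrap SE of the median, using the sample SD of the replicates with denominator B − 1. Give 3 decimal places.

SE* = 0.116

Bootstrap SE is the standard deviation of the 9 replicate medians.
Mean of replicates: (2.406 + 2.589 + 2.540 + 2.660 + 2.445 + 2.638 + 2.665 + 2.365 + 2.629) / 9 = 22.9370 / 9 = 2.5486
Sum of squared deviations: (−0.1426)² + (+0.0404)² + (−0.0086)² + (+0.1114)² + (−0.1036)² + (+0.0894)² + (+0.1164)² + (−0.1836)² + (+0.0804)² = 0.1069
Variance = 0.1069 / 8 = 0.0134
SE* = √0.0134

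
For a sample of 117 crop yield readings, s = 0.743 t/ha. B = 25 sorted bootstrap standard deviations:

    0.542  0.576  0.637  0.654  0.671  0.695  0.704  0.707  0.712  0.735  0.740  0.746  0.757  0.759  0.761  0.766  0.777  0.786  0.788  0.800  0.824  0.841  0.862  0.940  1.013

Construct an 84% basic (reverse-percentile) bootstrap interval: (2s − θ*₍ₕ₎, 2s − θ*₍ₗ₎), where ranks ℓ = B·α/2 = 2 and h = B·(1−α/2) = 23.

Percentile endpoints at ranks 2 and 23: θ*₍2₎ = 0.576, θ*₍23₎ = 0.862.
Basic interval reflects these around s:
  lower = 2 × 0.743 − 0.862 = 0.624
  upper = 2 × 0.743 − 0.576 = 0.910

(0.624, 0.910)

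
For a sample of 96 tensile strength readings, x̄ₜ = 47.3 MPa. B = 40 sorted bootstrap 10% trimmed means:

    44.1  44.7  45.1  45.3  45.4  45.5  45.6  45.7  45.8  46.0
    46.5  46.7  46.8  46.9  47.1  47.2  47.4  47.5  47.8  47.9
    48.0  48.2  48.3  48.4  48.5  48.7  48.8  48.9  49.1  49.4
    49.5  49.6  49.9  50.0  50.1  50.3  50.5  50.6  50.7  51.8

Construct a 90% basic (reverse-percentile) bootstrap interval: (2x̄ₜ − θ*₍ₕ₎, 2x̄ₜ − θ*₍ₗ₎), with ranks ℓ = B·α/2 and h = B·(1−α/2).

(44.0, 49.9)

Percentile endpoints at ranks 2 and 38: θ*₍2₎ = 44.7, θ*₍38₎ = 50.6.
Basic interval reflects these around x̄ₜ:
  lower = 2 × 47.3 − 50.6 = 44.0
  upper = 2 × 47.3 − 44.7 = 49.9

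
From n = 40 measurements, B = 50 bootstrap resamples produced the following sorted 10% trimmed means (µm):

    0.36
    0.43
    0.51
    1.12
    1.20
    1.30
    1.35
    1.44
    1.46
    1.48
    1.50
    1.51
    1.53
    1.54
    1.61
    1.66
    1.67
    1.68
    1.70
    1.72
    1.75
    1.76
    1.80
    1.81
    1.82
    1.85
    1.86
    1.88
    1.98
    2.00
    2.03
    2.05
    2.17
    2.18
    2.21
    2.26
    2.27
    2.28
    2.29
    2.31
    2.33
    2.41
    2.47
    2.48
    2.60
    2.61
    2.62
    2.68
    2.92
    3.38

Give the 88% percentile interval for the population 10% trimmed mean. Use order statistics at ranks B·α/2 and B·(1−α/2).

(0.51, 2.62)

α = 0.12; lower rank = 50 × 0.060 = 3; upper rank = 50 × 0.940 = 47.
The 3rd smallest replicate is 0.51; the 47th is 2.62.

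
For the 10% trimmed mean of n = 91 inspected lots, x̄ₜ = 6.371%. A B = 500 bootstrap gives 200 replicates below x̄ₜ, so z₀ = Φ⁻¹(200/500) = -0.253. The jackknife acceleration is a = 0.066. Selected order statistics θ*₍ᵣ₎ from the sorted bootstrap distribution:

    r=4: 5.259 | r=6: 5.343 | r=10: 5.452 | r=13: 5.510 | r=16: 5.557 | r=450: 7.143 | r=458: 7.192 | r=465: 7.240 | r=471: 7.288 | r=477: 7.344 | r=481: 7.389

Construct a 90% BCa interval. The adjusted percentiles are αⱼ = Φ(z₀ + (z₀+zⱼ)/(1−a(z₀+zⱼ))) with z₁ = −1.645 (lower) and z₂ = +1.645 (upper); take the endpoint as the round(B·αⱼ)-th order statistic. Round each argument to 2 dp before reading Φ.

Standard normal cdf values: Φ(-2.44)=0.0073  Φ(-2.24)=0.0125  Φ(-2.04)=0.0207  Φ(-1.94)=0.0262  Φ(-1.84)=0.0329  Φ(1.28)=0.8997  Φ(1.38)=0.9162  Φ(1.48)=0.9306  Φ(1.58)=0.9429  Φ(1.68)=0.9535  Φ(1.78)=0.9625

Lower: z₀ + z₁ = -0.253 + (-1.645) = -1.898; 1 − a(z₀+z₁) = 1 − (0.066)(-1.898) = 1.1253; argument = -0.253 + (-1.898)/1.1253 = -1.9397 → -1.94.
α₁ = Φ(-1.94) = 0.0262; rank = round(500 × 0.0262) = 13; θ*₍13₎ = 5.510.
Upper: z₀ + z₂ = 1.392; 1 − a(z₀+z₂) = 0.9081; argument = 1.2798 → 1.28; α₂ = 0.8997; rank = 450; θ*₍450₎ = 7.143.

(5.510, 7.143)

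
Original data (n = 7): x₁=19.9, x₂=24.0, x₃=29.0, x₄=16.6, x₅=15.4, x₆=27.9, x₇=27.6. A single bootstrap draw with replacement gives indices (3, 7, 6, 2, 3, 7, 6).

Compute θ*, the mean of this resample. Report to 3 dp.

Resample values: 29.0, 27.6, 27.9, 24.0, 29.0, 27.6, 27.9.
Mean = (29.0 + 27.6 + 27.9 + 24.0 + 29.0 + 27.6 + 27.9) / 7 = 193.00 / 7 = 27.571

θ* = 27.571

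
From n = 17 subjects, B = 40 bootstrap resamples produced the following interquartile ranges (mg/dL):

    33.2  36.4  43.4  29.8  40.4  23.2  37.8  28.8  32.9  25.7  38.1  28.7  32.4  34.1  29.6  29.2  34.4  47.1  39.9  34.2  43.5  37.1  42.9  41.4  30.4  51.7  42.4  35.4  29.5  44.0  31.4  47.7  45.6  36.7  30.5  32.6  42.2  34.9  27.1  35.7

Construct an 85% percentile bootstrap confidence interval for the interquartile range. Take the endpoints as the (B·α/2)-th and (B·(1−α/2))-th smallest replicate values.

(27.1, 45.6)

Sorted replicates: 23.2, 25.7, 27.1, 28.7, 28.8, 29.2, 29.5, 29.6, 29.8, 30.4, 30.5, 31.4, 32.4, 32.6, 32.9, 33.2, 34.1, 34.2, 34.4, 34.9, 35.4, 35.7, 36.4, 36.7, 37.1, 37.8, 38.1, 39.9, 40.4, 41.4, 42.2, 42.4, 42.9, 43.4, 43.5, 44.0, 45.6, 47.1, 47.7, 51.7
α = 0.15; lower rank = 40 × 0.075 = 3; upper rank = 40 × 0.925 = 37.
The 3rd smallest replicate is 27.1; the 37th is 45.6.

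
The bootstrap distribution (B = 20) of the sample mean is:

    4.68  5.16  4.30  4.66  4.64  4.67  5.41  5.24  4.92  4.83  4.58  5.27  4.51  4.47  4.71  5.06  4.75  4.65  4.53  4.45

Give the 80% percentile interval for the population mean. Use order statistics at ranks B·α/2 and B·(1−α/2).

(4.45, 5.24)

Sorted replicates: 4.30, 4.45, 4.47, 4.51, 4.53, 4.58, 4.64, 4.65, 4.66, 4.67, 4.68, 4.71, 4.75, 4.83, 4.92, 5.06, 5.16, 5.24, 5.27, 5.41
α = 0.20; lower rank = 20 × 0.100 = 2; upper rank = 20 × 0.900 = 18.
The 2nd smallest replicate is 4.45; the 18th is 5.24.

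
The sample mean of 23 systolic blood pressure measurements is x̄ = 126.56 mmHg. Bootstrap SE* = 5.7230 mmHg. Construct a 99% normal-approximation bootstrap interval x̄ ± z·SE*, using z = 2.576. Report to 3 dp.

(111.818, 141.302)

Margin = 2.576 × 5.7230 = 14.7424
Interval: 126.56 ± 14.7424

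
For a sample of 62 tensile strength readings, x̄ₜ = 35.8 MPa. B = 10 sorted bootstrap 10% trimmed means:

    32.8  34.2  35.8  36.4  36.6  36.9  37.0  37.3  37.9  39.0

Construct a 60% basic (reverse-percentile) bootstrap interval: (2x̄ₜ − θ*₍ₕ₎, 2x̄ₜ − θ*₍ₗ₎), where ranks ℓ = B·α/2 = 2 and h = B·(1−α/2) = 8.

Percentile endpoints at ranks 2 and 8: θ*₍2₎ = 34.2, θ*₍8₎ = 37.3.
Basic interval reflects these around x̄ₜ:
  lower = 2 × 35.8 − 37.3 = 34.3
  upper = 2 × 35.8 − 34.2 = 37.4

(34.3, 37.4)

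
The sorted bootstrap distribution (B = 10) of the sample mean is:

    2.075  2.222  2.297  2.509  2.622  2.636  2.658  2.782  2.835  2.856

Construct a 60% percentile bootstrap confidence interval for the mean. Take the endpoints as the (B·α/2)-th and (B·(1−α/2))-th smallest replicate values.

α = 0.40; lower rank = 10 × 0.200 = 2; upper rank = 10 × 0.800 = 8.
The 2nd smallest replicate is 2.222; the 8th is 2.782.

(2.222, 2.782)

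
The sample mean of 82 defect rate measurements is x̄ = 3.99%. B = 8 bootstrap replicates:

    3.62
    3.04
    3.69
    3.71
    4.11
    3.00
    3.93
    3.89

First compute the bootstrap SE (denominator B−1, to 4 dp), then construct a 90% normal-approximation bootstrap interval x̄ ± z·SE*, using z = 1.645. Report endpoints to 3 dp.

Mean of replicates = 3.6238; sum of squared deviations = 1.1428; SE* = √(1.1428/7) = 0.4040
Margin = 1.645 × 0.4040 = 0.6646
Interval: 3.99 ± 0.6646

(3.325, 4.655)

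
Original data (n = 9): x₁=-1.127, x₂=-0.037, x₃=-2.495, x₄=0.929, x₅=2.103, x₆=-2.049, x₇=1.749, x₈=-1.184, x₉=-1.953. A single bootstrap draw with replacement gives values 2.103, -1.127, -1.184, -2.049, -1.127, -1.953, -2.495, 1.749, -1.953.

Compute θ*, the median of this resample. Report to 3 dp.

θ* = -1.184

Sorted: -2.495, -2.049, -1.953, -1.953, -1.184, -1.127, -1.127, 1.749, 2.103
Median = middle value = -1.184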